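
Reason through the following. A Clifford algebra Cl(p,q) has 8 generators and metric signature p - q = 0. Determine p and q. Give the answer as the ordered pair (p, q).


We need p + q = 8 and p - q = 0.
Adding: 2p = 8 + 0 = 8, so p = 4.
Then q = 8 - 4 = 4.
(p, q) = (4, 4)


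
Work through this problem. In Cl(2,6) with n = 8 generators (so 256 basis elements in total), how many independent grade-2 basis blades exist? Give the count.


Number of grade-k basis blades in Cl(p,q) with n = p + q is C(n, k).
n = 2 + 6 = 8
C(8, 2) = 8! / (2! * 6!)
= 40320 / (2 * 720)
= 28


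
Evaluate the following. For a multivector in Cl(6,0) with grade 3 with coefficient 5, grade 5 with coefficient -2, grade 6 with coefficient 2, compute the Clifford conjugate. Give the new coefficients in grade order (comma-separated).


Clifford conjugate sign for grade k: (-1)^(k(k+1)/2)
Grade 3: (-1)^(3*4/2) = (-1)^6 = 1, coeff 5 -> 5
Grade 5: (-1)^(5*6/2) = (-1)^15 = -1, coeff -2 -> 2
Grade 6: (-1)^(6*7/2) = (-1)^21 = -1, coeff 2 -> -2
Conjugated coefficients: 5, 2, -2


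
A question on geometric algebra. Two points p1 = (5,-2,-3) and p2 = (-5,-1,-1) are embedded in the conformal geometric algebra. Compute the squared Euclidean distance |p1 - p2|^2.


p1 - p2 = (10, -1, -2)
|p1 - p2|^2 = 10^2 + (-1)^2 + (-2)^2
= 100 + 1 + 4
= 105


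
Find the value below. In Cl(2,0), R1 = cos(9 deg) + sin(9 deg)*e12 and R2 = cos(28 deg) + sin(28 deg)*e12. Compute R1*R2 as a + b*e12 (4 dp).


Same-plane rotors commute and their half-angles add:
R1*R2 = cos(a1 + a2) + sin(a1 + a2)*e12.
a1 + a2 = 9 + 28 = 37 deg
cos(37 deg) = 0.7986
sin(37 deg) = 0.6018
R1*R2 = 0.7986 + 0.6018*e12


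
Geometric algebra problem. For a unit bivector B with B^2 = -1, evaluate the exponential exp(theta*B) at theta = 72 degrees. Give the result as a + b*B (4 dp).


For a unit bivector B with B^2 = -1, the exponential series gives
e^(theta*B) = cos(theta) + sin(theta)*B (the GA analogue of Euler's formula).
theta = 72 degrees = 1.256637 rad
cos(72 deg) = 0.3090
sin(72 deg) = 0.9511
exp(theta*B) = 0.3090 + 0.9511*B


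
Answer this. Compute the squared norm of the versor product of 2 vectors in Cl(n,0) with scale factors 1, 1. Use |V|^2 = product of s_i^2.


Each vector v_i has |v_i|^2 = s_i^2
Squared scales: 1^2 = 1, 1^2 = 1
|V|^2 = 1 * 1
= 1


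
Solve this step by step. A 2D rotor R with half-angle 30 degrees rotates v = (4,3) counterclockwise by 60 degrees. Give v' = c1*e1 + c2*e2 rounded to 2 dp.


Rotor R = cos(30deg) - sin(30deg)*e12
Rotation angle theta = 2 * 30 = 60 degrees
v' = R*v*~R rotates v by theta.
cos(60deg) = 0.5000, sin(60deg) = 0.8660
v'_1 = 4*cos(60deg) - 3*sin(60deg)
= 4*0.5000 - 3*0.8660
= -0.60
v'_2 = 4*sin(60deg) + 3*cos(60deg)
= 4*0.8660 + 3*0.5000
= 4.96
v' = -0.60*e1 + 4.96*e2


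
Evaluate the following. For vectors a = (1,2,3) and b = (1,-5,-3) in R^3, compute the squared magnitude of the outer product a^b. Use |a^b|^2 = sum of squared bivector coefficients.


a wedge b = (a1*b2 - a2*b1)*e12 + (a1*b3 - a3*b1)*e13 + (a2*b3 - a3*b2)*e23
e12 coeff: 1*(-5) - 2*1 = -5 - 2 = -7
e13 coeff: 1*(-3) - 3*1 = -3 - 3 = -6
e23 coeff: 2*(-3) - 3*(-5) = -6 - (-15) = 9
|a wedge b|^2 = (-7)^2 + (-6)^2 + 9^2
= 49 + 36 + 81
= 166


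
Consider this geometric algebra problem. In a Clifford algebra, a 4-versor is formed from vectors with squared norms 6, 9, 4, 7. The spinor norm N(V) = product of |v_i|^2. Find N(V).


Spinor norm N(V) = |v1|^2 * |v2|^2 * ... * |v4|^2
= 6 * 9 * 4 * 7
Running product: 6, 54, 216, 1512
N(V) = 1512


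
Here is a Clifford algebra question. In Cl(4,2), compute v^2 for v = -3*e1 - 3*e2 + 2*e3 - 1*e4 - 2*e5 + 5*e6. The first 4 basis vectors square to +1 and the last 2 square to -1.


v^2 = sum of c_i^2 * e_i^2
Positive signature terms (e_i^2 = +1): (-3)^2 + (-3)^2 + 2^2 + (-1)^2 = 23
Negative signature terms (e_j^2 = -1): (-2)^2 + 5^2 = 29
v^2 = 23 - 29 = -6


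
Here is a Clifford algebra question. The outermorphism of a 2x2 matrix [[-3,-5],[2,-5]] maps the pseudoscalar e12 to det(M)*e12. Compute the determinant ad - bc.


The outermorphism of a linear map f sends e1^e2 to f(e1)^f(e2).
f(e1) = -3*e1 + 2*e2
f(e2) = -5*e1 - 5*e2
f(e1) ^ f(e2) = (-3*e1 + 2*e2) ^ (-5*e1 - 5*e2)
= (-3)*(-5)*e12 + 2*(-5)*e21
= (15 - (-10))*e12
= 25*e12
Coefficient = 25


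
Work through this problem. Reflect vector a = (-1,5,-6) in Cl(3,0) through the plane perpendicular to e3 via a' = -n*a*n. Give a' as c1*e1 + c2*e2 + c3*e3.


Reflection formula: a' = -n*a*n, with n = e3 (unit vector, n^2 = 1).
For reflection through hyperplane perp to e3:
The component along e3 flips sign, others stay.
a = (-1, 5, -6)
a' = (-1, 5, 6)
a' = -1*e1 + 5*e2 + 6*e3


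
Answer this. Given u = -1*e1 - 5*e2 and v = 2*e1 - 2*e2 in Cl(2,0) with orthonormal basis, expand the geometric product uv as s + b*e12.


Expand: (-1*e1 - 5*e2)(2*e1 - 2*e2)
= (-1)*2*e1e1 + (-1)*(-2)*e1e2 + (-5)*2*e2e1 + (-5)*(-2)*e2e2
Using e1^2 = e2^2 = 1, e2e1 = -e1e2:
Scalar part s = (-1)*2 + (-5)*(-2) = -2 + 10 = 8
Bivector part b = (-1)*(-2) - (-5)*2 = 2 - (-10) = 12
uv = 8 + 12*e12


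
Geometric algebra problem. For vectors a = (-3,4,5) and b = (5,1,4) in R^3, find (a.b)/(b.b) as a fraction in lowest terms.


Projection coefficient = (a . b) / (b . b)
a . b = (-3)*5 + 4*1 + 5*4
= -15 + 4 + 20 = 9
b . b = 5^2 + 1^2 + 4^2
= 25 + 1 + 16 = 42
Coefficient = 9/42
In lowest terms: 3/14


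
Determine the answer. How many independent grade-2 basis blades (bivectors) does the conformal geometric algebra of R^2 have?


The conformal model of R^2 uses Cl(3,1) with m = 2 + 2 = 4 generators.
Number of grade-2 blades = C(m, 2) = C(4, 2)
= 4*3/2 = 6


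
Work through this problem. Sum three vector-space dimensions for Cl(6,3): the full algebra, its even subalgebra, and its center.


n = 6 + 3 = 9
Total dim = 2^9 = 512
Even subalgebra dim = 2^8 = 256
n is odd, so center dim = 2
Sum = 512 + 256 + 2 = 770


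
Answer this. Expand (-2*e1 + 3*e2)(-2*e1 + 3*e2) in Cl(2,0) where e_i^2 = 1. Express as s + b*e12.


Expand: (-2*e1 + 3*e2)(-2*e1 + 3*e2)
= (-2)*(-2)*e1e1 + (-2)*3*e1e2 + 3*(-2)*e2e1 + 3*3*e2e2
Using e1^2 = e2^2 = 1, e2e1 = -e1e2:
Scalar part s = (-2)*(-2) + 3*3 = 4 + 9 = 13
Bivector part b = (-2)*3 - 3*(-2) = -6 - (-6) = 0
uv = 13 + 0*e12


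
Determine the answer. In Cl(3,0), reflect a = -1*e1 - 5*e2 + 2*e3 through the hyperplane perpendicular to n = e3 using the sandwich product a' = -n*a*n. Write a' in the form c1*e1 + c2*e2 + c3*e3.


Reflection formula: a' = -n*a*n, with n = e3 (unit vector, n^2 = 1).
For reflection through hyperplane perp to e3:
The component along e3 flips sign, others stay.
a = (-1, -5, 2)
a' = (-1, -5, -2)
a' = -1*e1 - 5*e2 - 2*e3


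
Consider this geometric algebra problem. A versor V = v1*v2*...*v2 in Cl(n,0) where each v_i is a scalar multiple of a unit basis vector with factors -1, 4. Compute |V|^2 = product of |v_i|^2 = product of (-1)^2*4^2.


Each vector v_i has |v_i|^2 = s_i^2
Squared scales: (-1)^2 = 1, 4^2 = 16
|V|^2 = 1 * 16
= 16


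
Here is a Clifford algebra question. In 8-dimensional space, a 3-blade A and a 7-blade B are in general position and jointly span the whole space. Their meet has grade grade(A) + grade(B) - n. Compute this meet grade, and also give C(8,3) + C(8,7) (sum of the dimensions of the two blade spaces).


Meet grade = grade(A) + grade(B) - n
= 3 + 7 - 8 = 2
C(8,3) = 56
C(8,7) = 8
dim_A + dim_B = 56 + 8 = 64


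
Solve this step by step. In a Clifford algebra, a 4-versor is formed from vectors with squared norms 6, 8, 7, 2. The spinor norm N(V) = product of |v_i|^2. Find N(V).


Spinor norm N(V) = |v1|^2 * |v2|^2 * ... * |v4|^2
= 6 * 8 * 7 * 2
Running product: 6, 48, 336, 672
N(V) = 672


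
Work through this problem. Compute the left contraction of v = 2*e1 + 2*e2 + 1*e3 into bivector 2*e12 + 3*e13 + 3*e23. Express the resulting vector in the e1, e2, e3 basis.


Left contraction v _| B = <vB>_1 (grade-1 part of the geometric product vB).
Using e1_|e12 = e2, e2_|e12 = -e1, e1_|e13 = e3, e3_|e13 = -e1, e2_|e23 = e3, e3_|e23 = -e2:
e1 coeff: -v2*b12 - v3*b13 = -(2)*(2) - (1)*(3) = -7
e2 coeff: v1*b12 - v3*b23 = (2)*(2) - (1)*(3) = 1
e3 coeff: v1*b13 + v2*b23 = (2)*(3) + (2)*(3) = 12
v _| B = -7*e1 + 1*e2 + 12*e3


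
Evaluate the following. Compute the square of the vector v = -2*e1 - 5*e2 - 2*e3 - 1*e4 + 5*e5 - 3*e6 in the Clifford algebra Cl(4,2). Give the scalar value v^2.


v^2 = sum of c_i^2 * e_i^2
Positive signature terms (e_i^2 = +1): (-2)^2 + (-5)^2 + (-2)^2 + (-1)^2 = 34
Negative signature terms (e_j^2 = -1): 5^2 + (-3)^2 = 34
v^2 = 34 - 34 = 0


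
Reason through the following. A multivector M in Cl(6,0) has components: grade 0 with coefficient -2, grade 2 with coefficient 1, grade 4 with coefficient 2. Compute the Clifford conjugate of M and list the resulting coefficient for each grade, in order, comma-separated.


Clifford conjugate sign for grade k: (-1)^(k(k+1)/2)
Grade 0: (-1)^(0*1/2) = (-1)^0 = 1, coeff -2 -> -2
Grade 2: (-1)^(2*3/2) = (-1)^3 = -1, coeff 1 -> -1
Grade 4: (-1)^(4*5/2) = (-1)^10 = 1, coeff 2 -> 2
Conjugated coefficients: -2, -1, 2


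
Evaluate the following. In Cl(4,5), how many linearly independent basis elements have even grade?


Even subalgebra dimension = 2^(n-1)
n = 4 + 5 = 9
2^(9 - 1) = 2^8 = 256
Verification: sum of C(9,k) for even k = 1 + 36 + 126 + 84 + 9 = 256
Result = 256


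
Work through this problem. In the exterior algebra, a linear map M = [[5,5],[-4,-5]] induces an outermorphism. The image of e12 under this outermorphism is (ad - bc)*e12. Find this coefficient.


The outermorphism of a linear map f sends e1^e2 to f(e1)^f(e2).
f(e1) = 5*e1 - 4*e2
f(e2) = 5*e1 - 5*e2
f(e1) ^ f(e2) = (5*e1 - 4*e2) ^ (5*e1 - 5*e2)
= 5*(-5)*e12 + (-4)*5*e21
= (-25 - (-20))*e12
= -5*e12
Coefficient = -5


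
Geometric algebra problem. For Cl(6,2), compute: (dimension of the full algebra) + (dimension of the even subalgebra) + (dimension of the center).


n = 6 + 2 = 8
Total dim = 2^8 = 256
Even subalgebra dim = 2^7 = 128
n is even, so center dim = 1
Sum = 256 + 128 + 1 = 385


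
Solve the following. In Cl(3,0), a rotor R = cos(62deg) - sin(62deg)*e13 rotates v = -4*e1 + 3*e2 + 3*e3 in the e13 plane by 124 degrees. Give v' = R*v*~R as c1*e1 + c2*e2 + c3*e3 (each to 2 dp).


Rotor R = cos(62deg) - sin(62deg)*e13
Rotation angle theta = 2 * 62 = 124 degrees in the e13 plane (e1 -> e3).
The component perpendicular to the plane (e2) is invariant: v'_2 = v2 = 3.00
cos(124deg) = -0.5592, sin(124deg) = 0.8290
v'_1 = v1*cos(theta) - v3*sin(theta) = -4*(-0.5592) - 3*0.8290 = -0.25
v'_3 = v1*sin(theta) + v3*cos(theta) = -4*0.8290 + 3*(-0.5592) = -4.99
v' = -0.25*e1 + 3.00*e2 - 4.99*e3


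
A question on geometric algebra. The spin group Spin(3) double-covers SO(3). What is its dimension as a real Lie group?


Spin(n) double-covers SO(n); both have Lie algebra so(n) of dimension n(n-1)/2.
n = 3
n(n-1) = 3 * 2 = 6
dim Spin(3) = 6/2 = 3


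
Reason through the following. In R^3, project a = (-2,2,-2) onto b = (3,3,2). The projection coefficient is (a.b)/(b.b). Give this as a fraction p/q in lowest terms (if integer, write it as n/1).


Projection coefficient = (a . b) / (b . b)
a . b = (-2)*3 + 2*3 + (-2)*2
= -6 + 6 + (-4) = -4
b . b = 3^2 + 3^2 + 2^2
= 9 + 9 + 4 = 22
Coefficient = -4/22
In lowest terms: -2/11


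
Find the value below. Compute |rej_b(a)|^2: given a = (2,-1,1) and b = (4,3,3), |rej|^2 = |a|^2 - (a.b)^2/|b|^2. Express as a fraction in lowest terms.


|a|^2 = 2^2 + (-1)^2 + 1^2 = 6
|b|^2 = 4^2 + 3^2 + 3^2 = 34
a . b = 2*4 + (-1)*3 + 1*3 = 8
(a.b)^2 = 8^2 = 64
|rej|^2 = 6 - 64/34
= (204 - 64)/34
= 140/34
In lowest terms: 70/17


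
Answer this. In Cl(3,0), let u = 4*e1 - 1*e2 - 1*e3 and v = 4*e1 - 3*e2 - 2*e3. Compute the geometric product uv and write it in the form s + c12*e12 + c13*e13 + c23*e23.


In Cl(3,0): e_i^2 = 1, e_ie_j = -e_je_i for i != j.
Scalar part = u . v = 4*4 + (-1)*(-3) + (-1)*(-2)
= 16 + 3 + 2 = 21
e12 coeff = 4*(-3) - (-1)*4 = -12 - (-4) = -8
e13 coeff = 4*(-2) - (-1)*4 = -8 - (-4) = -4
e23 coeff = (-1)*(-2) - (-1)*(-3) = 2 - 3 = -1
uv = 21 - 8*e12 - 4*e13 - 1*e23


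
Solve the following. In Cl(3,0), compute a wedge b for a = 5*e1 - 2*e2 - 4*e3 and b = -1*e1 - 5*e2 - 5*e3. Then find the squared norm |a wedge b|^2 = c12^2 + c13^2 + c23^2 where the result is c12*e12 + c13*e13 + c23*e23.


a wedge b = (a1*b2 - a2*b1)*e12 + (a1*b3 - a3*b1)*e13 + (a2*b3 - a3*b2)*e23
e12 coeff: 5*(-5) - (-2)*(-1) = -25 - 2 = -27
e13 coeff: 5*(-5) - (-4)*(-1) = -25 - 4 = -29
e23 coeff: (-2)*(-5) - (-4)*(-5) = 10 - 20 = -10
|a wedge b|^2 = (-27)^2 + (-29)^2 + (-10)^2
= 729 + 841 + 100
= 1670


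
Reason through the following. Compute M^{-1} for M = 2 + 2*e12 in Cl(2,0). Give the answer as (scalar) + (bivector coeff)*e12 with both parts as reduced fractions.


M = 2 + 2*e12, where e12^2 = -1.
Since M commutes with its reverse ~M = a - b*e12, M * ~M = a^2 - b^2*e12^2 = a^2 + b^2.
So M^{-1} = ~M / (a^2 + b^2) = (a - b*e12)/(a^2 + b^2).
a^2 + b^2 = 4 + 4 = 8
Scalar part = 2/8 = 1/4
Bivector coeff = -2/8 = -1/4
M^{-1} = 1/4 - 1/4*e12


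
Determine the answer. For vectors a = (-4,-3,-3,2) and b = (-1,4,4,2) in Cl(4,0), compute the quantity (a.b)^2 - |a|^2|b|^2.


a . b = (-4)*(-1) + (-3)*4 + (-3)*4 + 2*2
= 4 + (-12) + (-12) + 4 = -16
|a|^2 = (-4)^2 + (-3)^2 + (-3)^2 + 2^2 = 38
|b|^2 = (-1)^2 + 4^2 + 4^2 + 2^2 = 37
(a.b)^2 = (-16)^2 = 256
|a|^2 * |b|^2 = 38 * 37 = 1406
Result = 256 - 1406 = -1150


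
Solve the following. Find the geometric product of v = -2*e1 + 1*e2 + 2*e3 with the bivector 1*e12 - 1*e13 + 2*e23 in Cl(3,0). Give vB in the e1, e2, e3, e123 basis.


vB has grade-1 (vector) and grade-3 (trivector) parts: vB = (v _| B) + (v ^ B).
Vector part <vB>_1:
  e1: -v2*b12 - v3*b13 = -(1)*(1) - (2)*(-1) = 1
  e2: v1*b12 - v3*b23 = (-2)*(1) - (2)*(2) = -6
  e3: v1*b13 + v2*b23 = (-2)*(-1) + (1)*(2) = 4
Trivector part <vB>_3:
  e123: v1*b23 - v2*b13 + v3*b12 = (-2)*(2) - (1)*(-1) + (2)*(1) = -1
vB = 1*e1 - 6*e2 + 4*e3 - 1*e123


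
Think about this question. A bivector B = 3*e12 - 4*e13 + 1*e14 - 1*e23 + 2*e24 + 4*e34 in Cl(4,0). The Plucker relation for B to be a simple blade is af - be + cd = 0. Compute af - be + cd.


Plucker relation: af - be + cd
a*f = 3*4 = 12
b*e = (-4)*2 = -8
c*d = 1*(-1) = -1
af - be + cd = 12 - (-8) + (-1)
= 19


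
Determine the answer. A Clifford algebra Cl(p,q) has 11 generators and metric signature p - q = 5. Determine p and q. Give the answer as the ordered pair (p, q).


We need p + q = 11 and p - q = 5.
Adding: 2p = 11 + 5 = 16, so p = 8.
Then q = 11 - 8 = 3.
(p, q) = (8, 3)


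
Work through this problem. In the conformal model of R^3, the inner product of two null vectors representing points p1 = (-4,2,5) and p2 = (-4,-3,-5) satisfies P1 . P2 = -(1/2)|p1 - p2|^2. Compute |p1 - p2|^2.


p1 - p2 = (0, 5, 10)
|p1 - p2|^2 = 0^2 + 5^2 + 10^2
= 0 + 25 + 100
= 125


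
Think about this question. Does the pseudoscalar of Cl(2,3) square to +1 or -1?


The pseudoscalar I = e1...e_n (product of all n generators) of Cl(p,q) satisfies I^2 = (-1)^(q + n(n-1)/2).
p = 2, q = 3, n = p + q = 5
n(n-1)/2 = 5 * 4 / 2 = 10
Exponent = q + n(n-1)/2 = 3 + 10 = 13
I^2 = (-1)^13 = -1


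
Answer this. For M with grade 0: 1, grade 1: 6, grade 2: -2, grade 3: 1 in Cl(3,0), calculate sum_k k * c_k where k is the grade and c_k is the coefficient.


Grade-weighted sum = sum of grade_k * coefficient_k
0*1 = 0
1*6 = 6
2*(-2) = -4
3*1 = 3
Total = 0 + 6 + (-4) + 3 = 5


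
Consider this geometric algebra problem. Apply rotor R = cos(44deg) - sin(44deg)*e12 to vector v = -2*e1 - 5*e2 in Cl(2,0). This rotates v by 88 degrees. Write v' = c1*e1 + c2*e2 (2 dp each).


Rotor R = cos(44deg) - sin(44deg)*e12
Rotation angle theta = 2 * 44 = 88 degrees
v' = R*v*~R rotates v by theta.
cos(88deg) = 0.0349, sin(88deg) = 0.9994
v'_1 = -2*cos(88deg) - (-5)*sin(88deg)
= -2*0.0349 - (-5)*0.9994
= 4.93
v'_2 = -2*sin(88deg) + (-5)*cos(88deg)
= -2*0.9994 + (-5)*0.0349
= -2.17
v' = 4.93*e1 - 2.17*e2


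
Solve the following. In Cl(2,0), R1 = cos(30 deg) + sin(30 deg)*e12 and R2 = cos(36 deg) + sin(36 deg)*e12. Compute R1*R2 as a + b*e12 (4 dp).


Same-plane rotors commute and their half-angles add:
R1*R2 = cos(a1 + a2) + sin(a1 + a2)*e12.
a1 + a2 = 30 + 36 = 66 deg
cos(66 deg) = 0.4067
sin(66 deg) = 0.9135
R1*R2 = 0.4067 + 0.9135*e12


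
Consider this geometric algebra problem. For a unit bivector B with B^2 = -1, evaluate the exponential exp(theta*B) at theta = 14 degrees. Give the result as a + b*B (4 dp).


For a unit bivector B with B^2 = -1, the exponential series gives
e^(theta*B) = cos(theta) + sin(theta)*B (the GA analogue of Euler's formula).
theta = 14 degrees = 0.244346 rad
cos(14 deg) = 0.9703
sin(14 deg) = 0.2419
exp(theta*B) = 0.9703 + 0.2419*B


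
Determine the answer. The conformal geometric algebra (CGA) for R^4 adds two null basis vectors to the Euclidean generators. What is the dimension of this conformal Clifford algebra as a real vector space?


The conformal model of R^4 uses Cl(5,1): the 4 Euclidean generators plus two extra orthogonal generators e+ (e+^2 = +1) and e- (e-^2 = -1), from which the null vectors e0, einf are built.
Number of generators m = 4 + 2 = 6.
dim Cl(p,q) = 2^m = 2^6 = 64


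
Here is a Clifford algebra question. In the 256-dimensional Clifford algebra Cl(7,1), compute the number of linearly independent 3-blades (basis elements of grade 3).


Number of grade-k basis blades in Cl(p,q) with n = p + q is C(n, k).
n = 7 + 1 = 8
C(8, 3) = 8! / (3! * 5!)
= 40320 / (6 * 120)
= 56


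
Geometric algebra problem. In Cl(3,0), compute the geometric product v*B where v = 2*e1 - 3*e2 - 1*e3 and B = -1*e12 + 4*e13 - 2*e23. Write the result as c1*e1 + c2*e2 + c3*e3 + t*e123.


vB has grade-1 (vector) and grade-3 (trivector) parts: vB = (v _| B) + (v ^ B).
Vector part <vB>_1:
  e1: -v2*b12 - v3*b13 = -(-3)*(-1) - (-1)*(4) = 1
  e2: v1*b12 - v3*b23 = (2)*(-1) - (-1)*(-2) = -4
  e3: v1*b13 + v2*b23 = (2)*(4) + (-3)*(-2) = 14
Trivector part <vB>_3:
  e123: v1*b23 - v2*b13 + v3*b12 = (2)*(-2) - (-3)*(4) + (-1)*(-1) = 9
vB = 1*e1 - 4*e2 + 14*e3 + 9*e123


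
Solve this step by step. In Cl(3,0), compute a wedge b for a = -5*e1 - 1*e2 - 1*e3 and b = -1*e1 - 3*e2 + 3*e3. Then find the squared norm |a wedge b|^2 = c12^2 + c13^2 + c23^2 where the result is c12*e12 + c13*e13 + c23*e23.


a wedge b = (a1*b2 - a2*b1)*e12 + (a1*b3 - a3*b1)*e13 + (a2*b3 - a3*b2)*e23
e12 coeff: (-5)*(-3) - (-1)*(-1) = 15 - 1 = 14
e13 coeff: (-5)*3 - (-1)*(-1) = -15 - 1 = -16
e23 coeff: (-1)*3 - (-1)*(-3) = -3 - 3 = -6
|a wedge b|^2 = 14^2 + (-16)^2 + (-6)^2
= 196 + 256 + 36
= 488


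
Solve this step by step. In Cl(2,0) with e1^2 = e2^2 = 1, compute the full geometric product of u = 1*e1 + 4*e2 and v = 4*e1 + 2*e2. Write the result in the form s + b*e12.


Expand: (1*e1 + 4*e2)(4*e1 + 2*e2)
= 1*4*e1e1 + 1*2*e1e2 + 4*4*e2e1 + 4*2*e2e2
Using e1^2 = e2^2 = 1, e2e1 = -e1e2:
Scalar part s = 1*4 + 4*2 = 4 + 8 = 12
Bivector part b = 1*2 - 4*4 = 2 - 16 = -14
uv = 12 - 14*e12


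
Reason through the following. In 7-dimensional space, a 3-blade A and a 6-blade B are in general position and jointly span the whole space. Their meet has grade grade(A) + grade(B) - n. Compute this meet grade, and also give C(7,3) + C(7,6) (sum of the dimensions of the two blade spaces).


Meet grade = grade(A) + grade(B) - n
= 3 + 6 - 7 = 2
C(7,3) = 35
C(7,6) = 7
dim_A + dim_B = 35 + 7 = 42


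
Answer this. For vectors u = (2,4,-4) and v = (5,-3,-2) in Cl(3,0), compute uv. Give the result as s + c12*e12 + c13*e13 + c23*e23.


In Cl(3,0): e_i^2 = 1, e_ie_j = -e_je_i for i != j.
Scalar part = u . v = 2*5 + 4*(-3) + (-4)*(-2)
= 10 + (-12) + 8 = 6
e12 coeff = 2*(-3) - 4*5 = -6 - 20 = -26
e13 coeff = 2*(-2) - (-4)*5 = -4 - (-20) = 16
e23 coeff = 4*(-2) - (-4)*(-3) = -8 - 12 = -20
uv = 6 - 26*e12 + 16*e13 - 20*e23


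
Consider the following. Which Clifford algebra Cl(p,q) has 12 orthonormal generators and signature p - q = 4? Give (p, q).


We need p + q = 12 and p - q = 4.
Adding: 2p = 12 + 4 = 16, so p = 8.
Then q = 12 - 8 = 4.
(p, q) = (8, 4)


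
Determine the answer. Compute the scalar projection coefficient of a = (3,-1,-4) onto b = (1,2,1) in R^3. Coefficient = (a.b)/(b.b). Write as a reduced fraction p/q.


Projection coefficient = (a . b) / (b . b)
a . b = 3*1 + (-1)*2 + (-4)*1
= 3 + (-2) + (-4) = -3
b . b = 1^2 + 2^2 + 1^2
= 1 + 4 + 1 = 6
Coefficient = -3/6
In lowest terms: -1/2


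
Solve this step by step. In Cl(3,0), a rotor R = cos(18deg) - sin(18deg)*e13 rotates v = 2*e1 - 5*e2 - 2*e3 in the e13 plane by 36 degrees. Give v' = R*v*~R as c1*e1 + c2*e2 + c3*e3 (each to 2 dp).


Rotor R = cos(18deg) - sin(18deg)*e13
Rotation angle theta = 2 * 18 = 36 degrees in the e13 plane (e1 -> e3).
The component perpendicular to the plane (e2) is invariant: v'_2 = v2 = -5.00
cos(36deg) = 0.8090, sin(36deg) = 0.5878
v'_1 = v1*cos(theta) - v3*sin(theta) = 2*0.8090 - (-2)*0.5878 = 2.79
v'_3 = v1*sin(theta) + v3*cos(theta) = 2*0.5878 + (-2)*0.8090 = -0.44
v' = 2.79*e1 - 5.00*e2 - 0.44*e3


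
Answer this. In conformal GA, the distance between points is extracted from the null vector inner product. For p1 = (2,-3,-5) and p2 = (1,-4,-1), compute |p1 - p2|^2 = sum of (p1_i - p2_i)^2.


p1 - p2 = (1, 1, -4)
|p1 - p2|^2 = 1^2 + 1^2 + (-4)^2
= 1 + 1 + 16
= 18


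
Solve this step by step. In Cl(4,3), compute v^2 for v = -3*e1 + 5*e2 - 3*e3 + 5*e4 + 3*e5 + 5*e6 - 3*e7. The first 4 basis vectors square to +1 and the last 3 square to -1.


v^2 = sum of c_i^2 * e_i^2
Positive signature terms (e_i^2 = +1): (-3)^2 + 5^2 + (-3)^2 + 5^2 = 68
Negative signature terms (e_j^2 = -1): 3^2 + 5^2 + (-3)^2 = 43
v^2 = 68 - 43 = 25


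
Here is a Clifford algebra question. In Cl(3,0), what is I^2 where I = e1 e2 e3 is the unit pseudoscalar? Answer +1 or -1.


The pseudoscalar I = e1...e_n (product of all n generators) of Cl(p,q) satisfies I^2 = (-1)^(q + n(n-1)/2).
p = 3, q = 0, n = p + q = 3
n(n-1)/2 = 3 * 2 / 2 = 3
Exponent = q + n(n-1)/2 = 0 + 3 = 3
I^2 = (-1)^3 = -1


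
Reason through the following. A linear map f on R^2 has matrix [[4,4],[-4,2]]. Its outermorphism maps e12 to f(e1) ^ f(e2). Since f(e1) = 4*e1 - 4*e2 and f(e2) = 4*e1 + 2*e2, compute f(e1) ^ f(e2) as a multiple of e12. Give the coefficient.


The outermorphism of a linear map f sends e1^e2 to f(e1)^f(e2).
f(e1) = 4*e1 - 4*e2
f(e2) = 4*e1 + 2*e2
f(e1) ^ f(e2) = (4*e1 - 4*e2) ^ (4*e1 + 2*e2)
= 4*2*e12 + (-4)*4*e21
= (8 - (-16))*e12
= 24*e12
Coefficient = 24


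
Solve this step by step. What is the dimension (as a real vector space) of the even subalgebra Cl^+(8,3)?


Even subalgebra dimension = 2^(n-1)
n = 8 + 3 = 11
2^(11 - 1) = 2^10 = 1024
Verification: sum of C(11,k) for even k = 1 + 55 + 330 + 462 + 165 + 11 = 1024
Result = 1024


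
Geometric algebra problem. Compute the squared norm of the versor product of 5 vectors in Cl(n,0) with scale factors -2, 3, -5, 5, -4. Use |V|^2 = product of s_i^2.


Each vector v_i has |v_i|^2 = s_i^2
Squared scales: (-2)^2 = 4, 3^2 = 9, (-5)^2 = 25, 5^2 = 25, (-4)^2 = 16
|V|^2 = 4 * 9 * 25 * 25 * 16
= 360000


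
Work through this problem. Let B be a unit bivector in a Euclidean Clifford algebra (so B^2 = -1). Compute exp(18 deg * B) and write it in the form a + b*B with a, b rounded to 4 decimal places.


For a unit bivector B with B^2 = -1, the exponential series gives
e^(theta*B) = cos(theta) + sin(theta)*B (the GA analogue of Euler's formula).
theta = 18 degrees = 0.314159 rad
cos(18 deg) = 0.9511
sin(18 deg) = 0.3090
exp(theta*B) = 0.9511 + 0.3090*B


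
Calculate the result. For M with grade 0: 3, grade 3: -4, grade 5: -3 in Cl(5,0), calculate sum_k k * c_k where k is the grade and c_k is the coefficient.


Grade-weighted sum = sum of grade_k * coefficient_k
0*3 = 0
3*(-4) = -12
5*(-3) = -15
Total = 0 + (-12) + (-15) = -27


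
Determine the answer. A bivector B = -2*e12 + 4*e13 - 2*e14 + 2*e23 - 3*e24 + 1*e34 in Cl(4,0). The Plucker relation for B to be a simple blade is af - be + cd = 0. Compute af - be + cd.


Plucker relation: af - be + cd
a*f = (-2)*1 = -2
b*e = 4*(-3) = -12
c*d = (-2)*2 = -4
af - be + cd = -2 - (-12) + (-4)
= 6


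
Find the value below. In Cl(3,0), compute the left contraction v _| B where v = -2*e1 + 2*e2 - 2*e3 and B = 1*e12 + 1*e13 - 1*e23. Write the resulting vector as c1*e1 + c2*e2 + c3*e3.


Left contraction v _| B = <vB>_1 (grade-1 part of the geometric product vB).
Using e1_|e12 = e2, e2_|e12 = -e1, e1_|e13 = e3, e3_|e13 = -e1, e2_|e23 = e3, e3_|e23 = -e2:
e1 coeff: -v2*b12 - v3*b13 = -(2)*(1) - (-2)*(1) = 0
e2 coeff: v1*b12 - v3*b23 = (-2)*(1) - (-2)*(-1) = -4
e3 coeff: v1*b13 + v2*b23 = (-2)*(1) + (2)*(-1) = -4
v _| B = 0*e1 - 4*e2 - 4*e3


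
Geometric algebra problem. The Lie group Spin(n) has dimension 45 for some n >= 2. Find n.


dim Spin(n) = dim so(n) = n(n-1)/2.
Solve n(n-1)/2 = 45, i.e. n^2 - n - 90 = 0.
Discriminant = 1 + 8*45 = 361
n = (1 + sqrt(361))/2 = (1 + 19)/2 = 10


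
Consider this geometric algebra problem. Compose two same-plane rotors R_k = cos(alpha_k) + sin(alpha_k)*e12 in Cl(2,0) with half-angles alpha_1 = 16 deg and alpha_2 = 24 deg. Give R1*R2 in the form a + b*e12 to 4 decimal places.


Same-plane rotors commute and their half-angles add:
R1*R2 = cos(a1 + a2) + sin(a1 + a2)*e12.
a1 + a2 = 16 + 24 = 40 deg
cos(40 deg) = 0.7660
sin(40 deg) = 0.6428
R1*R2 = 0.7660 + 0.6428*e12


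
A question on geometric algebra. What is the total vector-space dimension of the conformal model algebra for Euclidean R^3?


The conformal model of R^3 uses Cl(4,1): the 3 Euclidean generators plus two extra orthogonal generators e+ (e+^2 = +1) and e- (e-^2 = -1), from which the null vectors e0, einf are built.
Number of generators m = 3 + 2 = 5.
dim Cl(p,q) = 2^m = 2^5 = 32


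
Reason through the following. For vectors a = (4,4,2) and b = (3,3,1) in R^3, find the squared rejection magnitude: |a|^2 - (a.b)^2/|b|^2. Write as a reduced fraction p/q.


|a|^2 = 4^2 + 4^2 + 2^2 = 36
|b|^2 = 3^2 + 3^2 + 1^2 = 19
a . b = 4*3 + 4*3 + 2*1 = 26
(a.b)^2 = 26^2 = 676
|rej|^2 = 36 - 676/19
= (684 - 676)/19
= 8/19
In lowest terms: 8/19


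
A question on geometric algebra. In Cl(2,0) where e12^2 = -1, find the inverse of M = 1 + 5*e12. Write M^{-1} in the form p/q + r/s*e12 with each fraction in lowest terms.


M = 1 + 5*e12, where e12^2 = -1.
Since M commutes with its reverse ~M = a - b*e12, M * ~M = a^2 - b^2*e12^2 = a^2 + b^2.
So M^{-1} = ~M / (a^2 + b^2) = (a - b*e12)/(a^2 + b^2).
a^2 + b^2 = 1 + 25 = 26
Scalar part = 1/26 = 1/26
Bivector coeff = -5/26 = -5/26
M^{-1} = 1/26 - 5/26*e12


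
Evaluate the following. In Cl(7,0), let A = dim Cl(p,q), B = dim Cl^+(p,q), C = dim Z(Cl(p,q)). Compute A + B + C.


n = 7 + 0 = 7
Total dim = 2^7 = 128
Even subalgebra dim = 2^6 = 64
n is odd, so center dim = 2
Sum = 128 + 64 + 2 = 194


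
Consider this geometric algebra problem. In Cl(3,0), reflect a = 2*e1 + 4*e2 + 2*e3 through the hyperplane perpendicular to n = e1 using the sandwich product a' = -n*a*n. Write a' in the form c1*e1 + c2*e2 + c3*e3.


Reflection formula: a' = -n*a*n, with n = e1 (unit vector, n^2 = 1).
For reflection through hyperplane perp to e1:
The component along e1 flips sign, others stay.
a = (2, 4, 2)
a' = (-2, 4, 2)
a' = -2*e1 + 4*e2 + 2*e3


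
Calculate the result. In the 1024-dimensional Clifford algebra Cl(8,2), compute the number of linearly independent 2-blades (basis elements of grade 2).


Number of grade-k basis blades in Cl(p,q) with n = p + q is C(n, k).
n = 8 + 2 = 10
C(10, 2) = 10! / (2! * 8!)
= 3628800 / (2 * 40320)
= 45


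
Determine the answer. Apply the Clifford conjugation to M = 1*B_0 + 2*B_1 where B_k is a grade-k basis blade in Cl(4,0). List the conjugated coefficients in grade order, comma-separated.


Clifford conjugate sign for grade k: (-1)^(k(k+1)/2)
Grade 0: (-1)^(0*1/2) = (-1)^0 = 1, coeff 1 -> 1
Grade 1: (-1)^(1*2/2) = (-1)^1 = -1, coeff 2 -> -2
Conjugated coefficients: 1, -2


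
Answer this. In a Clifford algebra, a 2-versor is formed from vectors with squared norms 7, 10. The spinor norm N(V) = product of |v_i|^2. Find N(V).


Spinor norm N(V) = |v1|^2 * |v2|^2 * ... * |v2|^2
= 7 * 10
Running product: 7, 70
N(V) = 70


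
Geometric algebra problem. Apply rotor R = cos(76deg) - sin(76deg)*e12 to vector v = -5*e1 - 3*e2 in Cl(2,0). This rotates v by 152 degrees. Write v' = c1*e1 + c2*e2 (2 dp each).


Rotor R = cos(76deg) - sin(76deg)*e12
Rotation angle theta = 2 * 76 = 152 degrees
v' = R*v*~R rotates v by theta.
cos(152deg) = -0.8829, sin(152deg) = 0.4695
v'_1 = -5*cos(152deg) - (-3)*sin(152deg)
= -5*(-0.8829) - (-3)*0.4695
= 5.82
v'_2 = -5*sin(152deg) + (-3)*cos(152deg)
= -5*0.4695 + (-3)*(-0.8829)
= 0.30
v' = 5.82*e1 + 0.30*e2


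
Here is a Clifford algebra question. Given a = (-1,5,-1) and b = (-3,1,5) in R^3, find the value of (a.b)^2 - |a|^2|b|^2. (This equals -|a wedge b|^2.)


a . b = (-1)*(-3) + 5*1 + (-1)*5
= 3 + 5 + (-5) = 3
|a|^2 = (-1)^2 + 5^2 + (-1)^2 = 27
|b|^2 = (-3)^2 + 1^2 + 5^2 = 35
(a.b)^2 = 3^2 = 9
|a|^2 * |b|^2 = 27 * 35 = 945
Result = 9 - 945 = -936


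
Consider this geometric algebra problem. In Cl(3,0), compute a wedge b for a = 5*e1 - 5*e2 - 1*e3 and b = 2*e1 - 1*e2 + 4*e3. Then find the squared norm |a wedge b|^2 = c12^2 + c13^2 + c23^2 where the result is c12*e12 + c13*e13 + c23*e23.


a wedge b = (a1*b2 - a2*b1)*e12 + (a1*b3 - a3*b1)*e13 + (a2*b3 - a3*b2)*e23
e12 coeff: 5*(-1) - (-5)*2 = -5 - (-10) = 5
e13 coeff: 5*4 - (-1)*2 = 20 - (-2) = 22
e23 coeff: (-5)*4 - (-1)*(-1) = -20 - 1 = -21
|a wedge b|^2 = 5^2 + 22^2 + (-21)^2
= 25 + 484 + 441
= 950


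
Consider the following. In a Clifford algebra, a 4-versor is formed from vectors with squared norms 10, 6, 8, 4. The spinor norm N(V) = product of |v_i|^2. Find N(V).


Spinor norm N(V) = |v1|^2 * |v2|^2 * ... * |v4|^2
= 10 * 6 * 8 * 4
Running product: 10, 60, 480, 1920
N(V) = 1920


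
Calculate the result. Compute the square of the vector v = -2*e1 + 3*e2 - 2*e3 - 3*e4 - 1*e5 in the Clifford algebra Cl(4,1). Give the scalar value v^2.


v^2 = sum of c_i^2 * e_i^2
Positive signature terms (e_i^2 = +1): (-2)^2 + 3^2 + (-2)^2 + (-3)^2 = 26
Negative signature terms (e_j^2 = -1): (-1)^2 = 1
v^2 = 26 - 1 = 25


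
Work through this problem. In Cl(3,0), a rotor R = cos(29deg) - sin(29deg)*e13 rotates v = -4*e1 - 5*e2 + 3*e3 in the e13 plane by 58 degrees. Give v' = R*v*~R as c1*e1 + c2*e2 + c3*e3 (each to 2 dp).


Rotor R = cos(29deg) - sin(29deg)*e13
Rotation angle theta = 2 * 29 = 58 degrees in the e13 plane (e1 -> e3).
The component perpendicular to the plane (e2) is invariant: v'_2 = v2 = -5.00
cos(58deg) = 0.5299, sin(58deg) = 0.8480
v'_1 = v1*cos(theta) - v3*sin(theta) = -4*0.5299 - 3*0.8480 = -4.66
v'_3 = v1*sin(theta) + v3*cos(theta) = -4*0.8480 + 3*0.5299 = -1.80
v' = -4.66*e1 - 5.00*e2 - 1.80*e3


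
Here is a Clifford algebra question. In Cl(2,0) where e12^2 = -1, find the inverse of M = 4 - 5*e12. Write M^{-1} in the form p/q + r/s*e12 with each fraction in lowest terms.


M = 4 - 5*e12, where e12^2 = -1.
Since M commutes with its reverse ~M = a - b*e12, M * ~M = a^2 - b^2*e12^2 = a^2 + b^2.
So M^{-1} = ~M / (a^2 + b^2) = (a - b*e12)/(a^2 + b^2).
a^2 + b^2 = 16 + 25 = 41
Scalar part = 4/41 = 4/41
Bivector coeff = 5/41 = 5/41
M^{-1} = 4/41 + 5/41*e12


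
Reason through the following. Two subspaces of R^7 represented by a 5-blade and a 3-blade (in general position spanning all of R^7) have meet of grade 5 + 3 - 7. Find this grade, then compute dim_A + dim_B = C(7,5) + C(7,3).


Meet grade = grade(A) + grade(B) - n
= 5 + 3 - 7 = 1
C(7,5) = 21
C(7,3) = 35
dim_A + dim_B = 21 + 35 = 56


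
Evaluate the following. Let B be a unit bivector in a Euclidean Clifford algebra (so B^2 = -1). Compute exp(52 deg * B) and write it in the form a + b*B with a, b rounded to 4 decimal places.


For a unit bivector B with B^2 = -1, the exponential series gives
e^(theta*B) = cos(theta) + sin(theta)*B (the GA analogue of Euler's formula).
theta = 52 degrees = 0.907571 rad
cos(52 deg) = 0.6157
sin(52 deg) = 0.7880
exp(theta*B) = 0.6157 + 0.7880*B


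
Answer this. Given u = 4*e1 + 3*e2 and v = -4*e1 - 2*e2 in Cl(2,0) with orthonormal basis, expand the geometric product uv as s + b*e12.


Expand: (4*e1 + 3*e2)(-4*e1 - 2*e2)
= 4*(-4)*e1e1 + 4*(-2)*e1e2 + 3*(-4)*e2e1 + 3*(-2)*e2e2
Using e1^2 = e2^2 = 1, e2e1 = -e1e2:
Scalar part s = 4*(-4) + 3*(-2) = -16 + (-6) = -22
Bivector part b = 4*(-2) - 3*(-4) = -8 - (-12) = 4
uv = -22 + 4*e12


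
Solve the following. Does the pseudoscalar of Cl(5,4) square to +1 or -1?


The pseudoscalar I = e1...e_n (product of all n generators) of Cl(p,q) satisfies I^2 = (-1)^(q + n(n-1)/2).
p = 5, q = 4, n = p + q = 9
n(n-1)/2 = 9 * 8 / 2 = 36
Exponent = q + n(n-1)/2 = 4 + 36 = 40
I^2 = (-1)^40 = +1


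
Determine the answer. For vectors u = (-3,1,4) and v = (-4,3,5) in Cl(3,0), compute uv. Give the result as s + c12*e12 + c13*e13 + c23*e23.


In Cl(3,0): e_i^2 = 1, e_ie_j = -e_je_i for i != j.
Scalar part = u . v = (-3)*(-4) + 1*3 + 4*5
= 12 + 3 + 20 = 35
e12 coeff = (-3)*3 - 1*(-4) = -9 - (-4) = -5
e13 coeff = (-3)*5 - 4*(-4) = -15 - (-16) = 1
e23 coeff = 1*5 - 4*3 = 5 - 12 = -7
uv = 35 - 5*e12 + 1*e13 - 7*e23


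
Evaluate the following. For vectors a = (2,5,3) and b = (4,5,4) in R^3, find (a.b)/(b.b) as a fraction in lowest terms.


Projection coefficient = (a . b) / (b . b)
a . b = 2*4 + 5*5 + 3*4
= 8 + 25 + 12 = 45
b . b = 4^2 + 5^2 + 4^2
= 16 + 25 + 16 = 57
Coefficient = 45/57
In lowest terms: 15/19


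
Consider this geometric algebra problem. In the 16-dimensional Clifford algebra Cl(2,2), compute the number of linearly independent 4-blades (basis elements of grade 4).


Number of grade-k basis blades in Cl(p,q) with n = p + q is C(n, k).
n = 2 + 2 = 4
C(4, 4) = 4! / (4! * 0!)
= 24 / (24 * 1)
= 1


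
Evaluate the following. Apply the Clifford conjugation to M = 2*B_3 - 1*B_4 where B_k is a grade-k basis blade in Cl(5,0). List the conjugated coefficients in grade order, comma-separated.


Clifford conjugate sign for grade k: (-1)^(k(k+1)/2)
Grade 3: (-1)^(3*4/2) = (-1)^6 = 1, coeff 2 -> 2
Grade 4: (-1)^(4*5/2) = (-1)^10 = 1, coeff -1 -> -1
Conjugated coefficients: 2, -1


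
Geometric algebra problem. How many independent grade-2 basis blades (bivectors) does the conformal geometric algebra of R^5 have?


The conformal model of R^5 uses Cl(6,1) with m = 5 + 2 = 7 generators.
Number of grade-2 blades = C(m, 2) = C(7, 2)
= 7*6/2 = 21


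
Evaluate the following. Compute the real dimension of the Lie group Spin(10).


Spin(n) double-covers SO(n); both have Lie algebra so(n) of dimension n(n-1)/2.
n = 10
n(n-1) = 10 * 9 = 90
dim Spin(10) = 90/2 = 45


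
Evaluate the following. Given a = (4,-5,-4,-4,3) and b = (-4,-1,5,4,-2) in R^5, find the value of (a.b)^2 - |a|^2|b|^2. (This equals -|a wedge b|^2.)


a . b = 4*(-4) + (-5)*(-1) + (-4)*5 + (-4)*4 + 3*(-2)
= -16 + 5 + (-20) + (-16) + (-6) = -53
|a|^2 = 4^2 + (-5)^2 + (-4)^2 + (-4)^2 + 3^2 = 82
|b|^2 = (-4)^2 + (-1)^2 + 5^2 + 4^2 + (-2)^2 = 62
(a.b)^2 = (-53)^2 = 2809
|a|^2 * |b|^2 = 82 * 62 = 5084
Result = 2809 - 5084 = -2275


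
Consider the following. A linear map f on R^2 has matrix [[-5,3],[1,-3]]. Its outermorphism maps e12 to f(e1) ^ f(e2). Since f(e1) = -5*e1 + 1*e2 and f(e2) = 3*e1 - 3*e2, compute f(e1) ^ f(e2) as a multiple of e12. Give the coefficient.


The outermorphism of a linear map f sends e1^e2 to f(e1)^f(e2).
f(e1) = -5*e1 + 1*e2
f(e2) = 3*e1 - 3*e2
f(e1) ^ f(e2) = (-5*e1 + 1*e2) ^ (3*e1 - 3*e2)
= (-5)*(-3)*e12 + 1*3*e21
= (15 - 3)*e12
= 12*e12
Coefficient = 12


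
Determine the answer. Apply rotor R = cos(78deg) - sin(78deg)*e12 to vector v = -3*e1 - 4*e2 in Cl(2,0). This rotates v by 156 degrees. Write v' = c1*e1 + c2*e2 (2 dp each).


Rotor R = cos(78deg) - sin(78deg)*e12
Rotation angle theta = 2 * 78 = 156 degrees
v' = R*v*~R rotates v by theta.
cos(156deg) = -0.9135, sin(156deg) = 0.4067
v'_1 = -3*cos(156deg) - (-4)*sin(156deg)
= -3*(-0.9135) - (-4)*0.4067
= 4.37
v'_2 = -3*sin(156deg) + (-4)*cos(156deg)
= -3*0.4067 + (-4)*(-0.9135)
= 2.43
v' = 4.37*e1 + 2.43*e2


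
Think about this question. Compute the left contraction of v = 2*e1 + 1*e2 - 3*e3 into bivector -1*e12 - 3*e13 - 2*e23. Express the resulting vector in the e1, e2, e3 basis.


Left contraction v _| B = <vB>_1 (grade-1 part of the geometric product vB).
Using e1_|e12 = e2, e2_|e12 = -e1, e1_|e13 = e3, e3_|e13 = -e1, e2_|e23 = e3, e3_|e23 = -e2:
e1 coeff: -v2*b12 - v3*b13 = -(1)*(-1) - (-3)*(-3) = -8
e2 coeff: v1*b12 - v3*b23 = (2)*(-1) - (-3)*(-2) = -8
e3 coeff: v1*b13 + v2*b23 = (2)*(-3) + (1)*(-2) = -8
v _| B = -8*e1 - 8*e2 - 8*e3


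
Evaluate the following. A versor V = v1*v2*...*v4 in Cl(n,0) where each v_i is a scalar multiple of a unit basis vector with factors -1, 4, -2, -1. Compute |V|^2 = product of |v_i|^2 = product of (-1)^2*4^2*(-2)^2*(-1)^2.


Each vector v_i has |v_i|^2 = s_i^2
Squared scales: (-1)^2 = 1, 4^2 = 16, (-2)^2 = 4, (-1)^2 = 1
|V|^2 = 1 * 16 * 4 * 1
= 64


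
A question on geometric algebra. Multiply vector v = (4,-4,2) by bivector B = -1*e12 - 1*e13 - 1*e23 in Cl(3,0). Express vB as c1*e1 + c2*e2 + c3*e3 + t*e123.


vB has grade-1 (vector) and grade-3 (trivector) parts: vB = (v _| B) + (v ^ B).
Vector part <vB>_1:
  e1: -v2*b12 - v3*b13 = -(-4)*(-1) - (2)*(-1) = -2
  e2: v1*b12 - v3*b23 = (4)*(-1) - (2)*(-1) = -2
  e3: v1*b13 + v2*b23 = (4)*(-1) + (-4)*(-1) = 0
Trivector part <vB>_3:
  e123: v1*b23 - v2*b13 + v3*b12 = (4)*(-1) - (-4)*(-1) + (2)*(-1) = -10
vB = -2*e1 - 2*e2 + 0*e3 - 10*e123


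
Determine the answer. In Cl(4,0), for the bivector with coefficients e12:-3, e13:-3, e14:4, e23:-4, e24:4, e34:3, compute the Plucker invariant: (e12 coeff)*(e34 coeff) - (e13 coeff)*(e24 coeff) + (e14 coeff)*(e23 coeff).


Plucker relation: af - be + cd
a*f = (-3)*3 = -9
b*e = (-3)*4 = -12
c*d = 4*(-4) = -16
af - be + cd = -9 - (-12) + (-16)
= -13


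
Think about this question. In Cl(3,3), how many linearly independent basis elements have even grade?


Even subalgebra dimension = 2^(n-1)
n = 3 + 3 = 6
2^(6 - 1) = 2^5 = 32
Verification: sum of C(6,k) for even k = 1 + 15 + 15 + 1 = 32
Result = 32


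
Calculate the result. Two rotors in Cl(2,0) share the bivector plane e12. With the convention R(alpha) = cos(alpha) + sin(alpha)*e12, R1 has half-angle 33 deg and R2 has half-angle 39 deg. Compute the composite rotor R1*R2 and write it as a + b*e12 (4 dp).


Same-plane rotors commute and their half-angles add:
R1*R2 = cos(a1 + a2) + sin(a1 + a2)*e12.
a1 + a2 = 33 + 39 = 72 deg
cos(72 deg) = 0.3090
sin(72 deg) = 0.9511
R1*R2 = 0.3090 + 0.9511*e12


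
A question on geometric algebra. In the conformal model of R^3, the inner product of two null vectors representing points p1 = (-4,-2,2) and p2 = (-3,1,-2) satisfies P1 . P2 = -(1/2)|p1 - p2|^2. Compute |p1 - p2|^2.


p1 - p2 = (-1, -3, 4)
|p1 - p2|^2 = (-1)^2 + (-3)^2 + 4^2
= 1 + 9 + 16
= 26


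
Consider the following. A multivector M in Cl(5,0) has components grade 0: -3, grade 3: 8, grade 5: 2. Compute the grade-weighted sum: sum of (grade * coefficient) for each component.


Grade-weighted sum = sum of grade_k * coefficient_k
0*(-3) = 0
3*8 = 24
5*2 = 10
Total = 0 + 24 + 10 = 34


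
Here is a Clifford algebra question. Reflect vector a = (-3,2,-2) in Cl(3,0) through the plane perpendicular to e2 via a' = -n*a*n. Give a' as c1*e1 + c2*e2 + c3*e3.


Reflection formula: a' = -n*a*n, with n = e2 (unit vector, n^2 = 1).
For reflection through hyperplane perp to e2:
The component along e2 flips sign, others stay.
a = (-3, 2, -2)
a' = (-3, -2, -2)
a' = -3*e1 - 2*e2 - 2*e3


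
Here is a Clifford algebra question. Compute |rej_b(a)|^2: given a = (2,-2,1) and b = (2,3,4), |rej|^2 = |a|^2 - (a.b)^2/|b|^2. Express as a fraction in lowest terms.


|a|^2 = 2^2 + (-2)^2 + 1^2 = 9
|b|^2 = 2^2 + 3^2 + 4^2 = 29
a . b = 2*2 + (-2)*3 + 1*4 = 2
(a.b)^2 = 2^2 = 4
|rej|^2 = 9 - 4/29
= (261 - 4)/29
= 257/29
In lowest terms: 257/29
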